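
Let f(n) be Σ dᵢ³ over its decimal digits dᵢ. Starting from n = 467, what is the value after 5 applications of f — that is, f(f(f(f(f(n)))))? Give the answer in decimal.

737

467 → 4³ + 6³ + 7³ = 623
623 → 6³ + 2³ + 3³ = 251
251 → 2³ + 5³ + 1³ = 134
134 → 1³ + 3³ + 4³ = 92
92 → 9³ + 2³ = 737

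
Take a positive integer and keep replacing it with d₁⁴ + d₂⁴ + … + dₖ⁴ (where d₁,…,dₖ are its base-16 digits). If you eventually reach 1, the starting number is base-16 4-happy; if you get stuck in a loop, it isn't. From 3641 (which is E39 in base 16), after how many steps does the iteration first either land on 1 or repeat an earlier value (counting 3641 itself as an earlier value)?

12

3641 = (14,3,9)_16 → 14⁴ + 3⁴ + 9⁴ = 45058
45058 = (11,0,0,2)_16 → 11⁴ + 0⁴ + 0⁴ + 2⁴ = 14657
14657 = (3,9,4,1)_16 → 3⁴ + 9⁴ + 4⁴ + 1⁴ = 6899
6899 = (1,10,15,3)_16 → 1⁴ + 10⁴ + 15⁴ + 3⁴ = 60707
60707 = (14,13,2,3)_16 → 14⁴ + 13⁴ + 2⁴ + 3⁴ = 67074
67074 = (1,0,6,0,2)_16 → 1⁴ + 0⁴ + 6⁴ + 0⁴ + 2⁴ = 1313
1313 = (5,2,1)_16 → 5⁴ + 2⁴ + 1⁴ = 642
642 = (2,8,2)_16 → 2⁴ + 8⁴ + 2⁴ = 4128
4128 = (1,0,2,0)_16 → 1⁴ + 0⁴ + 2⁴ + 0⁴ = 17
17 = (1,1)_16 → 1⁴ + 1⁴ = 2
2 = (2)_16 → 2⁴ = 16
16 = (1,0)_16 → 1⁴ + 0⁴ = 1  — reached 1.
That took 12 steps.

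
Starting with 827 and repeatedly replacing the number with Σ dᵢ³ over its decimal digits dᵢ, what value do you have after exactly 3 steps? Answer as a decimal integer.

593

827 → 8³ + 2³ + 7³ = 512 + 8 + 343 = 863
863 → 8³ + 6³ + 3³ = 512 + 216 + 27 = 755
755 → 7³ + 5³ + 5³ = 343 + 125 + 125 = 593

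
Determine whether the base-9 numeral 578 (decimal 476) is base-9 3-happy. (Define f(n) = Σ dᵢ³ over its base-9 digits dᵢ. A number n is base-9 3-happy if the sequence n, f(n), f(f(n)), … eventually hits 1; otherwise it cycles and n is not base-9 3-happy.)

not base-9 3-happy

476 = (5,7,8)_9 → 5³ + 7³ + 8³ = 125 + 343 + 512 = 980
980 = (1,3,0,8)_9 → 1³ + 3³ + 0³ + 8³ = 1 + 27 + 0 + 512 = 540
540 = (6,6,0)_9 → 6³ + 6³ + 0³ = 216 + 216 + 0 = 432
432 = (5,3,0)_9 → 5³ + 3³ + 0³ = 125 + 27 + 0 = 152
152 = (1,7,8)_9 → 1³ + 7³ + 8³ = 1 + 343 + 512 = 856
856 = (1,1,5,1)_9 → 1³ + 1³ + 5³ + 1³ = 1 + 1 + 125 + 1 = 128
128 = (1,5,2)_9 → 1³ + 5³ + 2³ = 1 + 125 + 8 = 134
134 = (1,5,8)_9 → 1³ + 5³ + 8³ = 1 + 125 + 512 = 638
638 = (7,7,8)_9 → 7³ + 7³ + 8³ = 343 + 343 + 512 = 1198
1198 = (1,5,7,1)_9 → 1³ + 5³ + 7³ + 1³ = 1 + 125 + 343 + 1 = 470
470 = (5,7,2)_9 → 5³ + 7³ + 2³ = 125 + 343 + 8 = 476  — 476 already seen; the sequence cycles without reaching 1.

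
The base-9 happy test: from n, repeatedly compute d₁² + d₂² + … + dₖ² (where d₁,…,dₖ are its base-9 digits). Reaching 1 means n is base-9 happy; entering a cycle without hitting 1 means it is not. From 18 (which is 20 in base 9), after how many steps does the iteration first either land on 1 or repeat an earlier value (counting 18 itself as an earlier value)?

18 = (2,0)_9 → 4
4 = (4)_9 → 16
16 = (1,7)_9 → 50
50 = (5,5)_9 → 50  — 50 repeats.
That took 4 steps.

4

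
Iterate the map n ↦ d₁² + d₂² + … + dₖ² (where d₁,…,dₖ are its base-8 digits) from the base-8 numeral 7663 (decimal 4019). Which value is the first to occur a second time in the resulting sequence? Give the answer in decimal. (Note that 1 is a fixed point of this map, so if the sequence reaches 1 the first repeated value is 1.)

4019 = (7,6,6,3)_8 → 7² + 6² + 6² + 3² = 49 + 36 + 36 + 9 = 130
130 = (2,0,2)_8 → 2² + 0² + 2² = 4 + 0 + 4 = 8
8 = (1,0)_8 → 1² + 0² = 1 + 0 = 1  — reached the fixed point 1.
1 → 1, so 1 is the first repeated value.

1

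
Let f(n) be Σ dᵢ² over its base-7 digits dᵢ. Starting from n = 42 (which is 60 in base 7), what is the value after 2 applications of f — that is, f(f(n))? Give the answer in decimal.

26

42 = (6,0)_7 → 6² + 0² = 36 + 0 = 36
36 = (5,1)_7 → 5² + 1² = 25 + 1 = 26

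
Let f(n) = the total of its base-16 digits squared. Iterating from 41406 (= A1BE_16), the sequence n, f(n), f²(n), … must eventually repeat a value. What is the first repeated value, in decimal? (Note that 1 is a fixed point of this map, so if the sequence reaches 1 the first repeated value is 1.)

41406 = (10,1,11,14)_16 → 10² + 1² + 11² + 14² = 100 + 1 + 121 + 196 = 418
418 = (1,10,2)_16 → 1² + 10² + 2² = 1 + 100 + 4 = 105
105 = (6,9)_16 → 6² + 9² = 36 + 81 = 117
117 = (7,5)_16 → 7² + 5² = 49 + 25 = 74
74 = (4,10)_16 → 4² + 10² = 16 + 100 = 116
116 = (7,4)_16 → 7² + 4² = 49 + 16 = 65
65 = (4,1)_16 → 4² + 1² = 16 + 1 = 17
17 = (1,1)_16 → 1² + 1² = 1 + 1 = 2
2 = (2)_16 → 2² = 4
4 = (4)_16 → 4² = 16
16 = (1,0)_16 → 1² + 0² = 1 + 0 = 1  — reached the fixed point 1.
1 → 1, so 1 is the first repeated value.

1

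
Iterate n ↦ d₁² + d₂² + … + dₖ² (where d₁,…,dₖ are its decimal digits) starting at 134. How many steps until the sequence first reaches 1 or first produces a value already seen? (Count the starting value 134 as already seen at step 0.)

11

134 → 1² + 3² + 4² = 1 + 9 + 16 = 26
26 → 2² + 6² = 4 + 36 = 40
40 → 4² + 0² = 16 + 0 = 16
16 → 1² + 6² = 1 + 36 = 37
37 → 3² + 7² = 9 + 49 = 58
58 → 5² + 8² = 25 + 64 = 89
89 → 8² + 9² = 64 + 81 = 145
145 → 1² + 4² + 5² = 1 + 16 + 25 = 42
42 → 4² + 2² = 16 + 4 = 20
20 → 2² + 0² = 4 + 0 = 4
4 → 4² = 16  — 16 repeats.
That took 11 steps.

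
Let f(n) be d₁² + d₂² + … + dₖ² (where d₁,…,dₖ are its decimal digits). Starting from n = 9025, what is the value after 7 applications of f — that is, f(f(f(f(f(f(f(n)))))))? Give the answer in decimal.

89

9025 → 9² + 0² + 2² + 5² = 110
110 → 1² + 1² + 0² = 2
2 → 2² = 4
4 → 4² = 16
16 → 1² + 6² = 37
37 → 3² + 7² = 58
58 → 5² + 8² = 89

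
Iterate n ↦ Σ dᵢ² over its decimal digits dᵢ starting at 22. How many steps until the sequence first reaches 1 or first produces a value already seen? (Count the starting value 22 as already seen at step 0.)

22 → 2² + 2² = 4 + 4 = 8
8 → 8² = 64
64 → 6² + 4² = 36 + 16 = 52
52 → 5² + 2² = 25 + 4 = 29
29 → 2² + 9² = 4 + 81 = 85
85 → 8² + 5² = 64 + 25 = 89
89 → 8² + 9² = 64 + 81 = 145
145 → 1² + 4² + 5² = 1 + 16 + 25 = 42
42 → 4² + 2² = 16 + 4 = 20
20 → 2² + 0² = 4 + 0 = 4
4 → 4² = 16
16 → 1² + 6² = 1 + 36 = 37
37 → 3² + 7² = 9 + 49 = 58
58 → 5² + 8² = 25 + 64 = 89  — 89 repeats.
That took 14 steps.

14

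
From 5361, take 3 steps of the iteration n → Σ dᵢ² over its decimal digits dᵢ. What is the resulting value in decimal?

5361 → 5² + 3² + 6² + 1² = 71
71 → 7² + 1² = 50
50 → 5² + 0² = 25

25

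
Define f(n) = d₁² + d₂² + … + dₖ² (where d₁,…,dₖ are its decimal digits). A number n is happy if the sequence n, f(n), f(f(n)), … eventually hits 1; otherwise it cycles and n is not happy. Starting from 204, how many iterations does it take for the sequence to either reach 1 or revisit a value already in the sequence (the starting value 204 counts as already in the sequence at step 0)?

9

204 → 20
20 → 4
4 → 16
16 → 37
37 → 58
58 → 89
89 → 145
145 → 42
42 → 20  — 20 repeats.
That took 9 steps.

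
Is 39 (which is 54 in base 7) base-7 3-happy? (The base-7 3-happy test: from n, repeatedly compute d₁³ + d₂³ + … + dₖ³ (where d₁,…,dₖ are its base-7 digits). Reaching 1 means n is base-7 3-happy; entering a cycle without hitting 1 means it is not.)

not base-7 3-happy

39 = (5,4)_7 → 5³ + 4³ = 125 + 64 = 189
189 = (3,6,0)_7 → 3³ + 6³ + 0³ = 27 + 216 + 0 = 243
243 = (4,6,5)_7 → 4³ + 6³ + 5³ = 64 + 216 + 125 = 405
405 = (1,1,1,6)_7 → 1³ + 1³ + 1³ + 6³ = 1 + 1 + 1 + 216 = 219
219 = (4,3,2)_7 → 4³ + 3³ + 2³ = 64 + 27 + 8 = 99
99 = (2,0,1)_7 → 2³ + 0³ + 1³ = 8 + 0 + 1 = 9
9 = (1,2)_7 → 1³ + 2³ = 1 + 8 = 9  — 9 already seen; the sequence cycles without reaching 1.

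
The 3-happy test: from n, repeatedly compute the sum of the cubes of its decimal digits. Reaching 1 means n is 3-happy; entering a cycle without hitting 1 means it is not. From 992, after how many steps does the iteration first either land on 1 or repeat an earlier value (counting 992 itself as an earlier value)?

992 → 9³ + 9³ + 2³ = 1466
1466 → 1³ + 4³ + 6³ + 6³ = 497
497 → 4³ + 9³ + 7³ = 1136
1136 → 1³ + 1³ + 3³ + 6³ = 245
245 → 2³ + 4³ + 5³ = 197
197 → 1³ + 9³ + 7³ = 1073
1073 → 1³ + 0³ + 7³ + 3³ = 371
371 → 3³ + 7³ + 1³ = 371  — 371 repeats.
That took 8 steps.

8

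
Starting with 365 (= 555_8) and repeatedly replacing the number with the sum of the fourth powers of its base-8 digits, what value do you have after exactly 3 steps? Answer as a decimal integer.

594

365 = (5,5,5)_8 → 5⁴ + 5⁴ + 5⁴ = 1875
1875 = (3,5,2,3)_8 → 3⁴ + 5⁴ + 2⁴ + 3⁴ = 803
803 = (1,4,4,3)_8 → 1⁴ + 4⁴ + 4⁴ + 3⁴ = 594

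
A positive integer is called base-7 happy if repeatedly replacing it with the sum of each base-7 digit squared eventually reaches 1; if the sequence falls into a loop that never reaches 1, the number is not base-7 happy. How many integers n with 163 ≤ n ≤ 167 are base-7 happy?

1

163: 163 → 17 → 13 → 37 → 29 → 17  (repeats 17)
164: 164 → 22 → 10 → 10  (repeats 10)
165: 165 → 29 → 17 → 13 → 37 → 29  (repeats 29)
166: 166 → 38 → 34 → 52 → 10 → 10  (repeats 10)
167: 167 → 49 → 1  (reaches 1)
base-7 happy: 167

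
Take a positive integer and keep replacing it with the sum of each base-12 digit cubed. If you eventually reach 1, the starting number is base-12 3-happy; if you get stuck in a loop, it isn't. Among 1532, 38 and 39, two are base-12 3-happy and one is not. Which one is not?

1532

1532: 1532 → 1855 → 1344 → 793 → 342 → 288 → 8 → 512 → 755 → 1464 → 1008 → 343 → 415 → 1351 → 1136 → 1855  — repeats 1855 (not base-12 3-happy)
38: 38 → 35 → 1339 → 1099 → 1029 → 1073 → 593 → 190 → 1028 → 856 → 1520 → 1728 → 1  — reaches 1 (base-12 3-happy)
39: 39 → 54 → 280 → 1396 → 1305 → 1458 → 1217 → 762 → 368 → 736 → 190 → 1028 → 856 → 1520 → 1728 → 1  — reaches 1 (base-12 3-happy)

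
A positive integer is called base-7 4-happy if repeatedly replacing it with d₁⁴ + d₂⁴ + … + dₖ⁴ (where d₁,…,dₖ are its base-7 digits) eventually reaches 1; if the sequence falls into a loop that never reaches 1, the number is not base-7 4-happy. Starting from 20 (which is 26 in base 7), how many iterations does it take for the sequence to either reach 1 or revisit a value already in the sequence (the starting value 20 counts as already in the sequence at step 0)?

20 = (2,6)_7 → 1312
1312 = (3,5,5,3)_7 → 1412
1412 = (4,0,5,5)_7 → 1506
1506 = (4,2,5,1)_7 → 898
898 = (2,4,2,2)_7 → 304
304 = (6,1,3)_7 → 1378
1378 = (4,0,0,6)_7 → 1552
1552 = (4,3,4,5)_7 → 1218
1218 = (3,3,6,0)_7 → 1458
1458 = (4,1,5,2)_7 → 898  — 898 repeats.
That took 10 steps.

10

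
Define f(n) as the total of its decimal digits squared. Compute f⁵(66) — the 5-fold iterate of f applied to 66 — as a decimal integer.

66 → 6² + 6² = 72
72 → 7² + 2² = 53
53 → 5² + 3² = 34
34 → 3² + 4² = 25
25 → 2² + 5² = 29

29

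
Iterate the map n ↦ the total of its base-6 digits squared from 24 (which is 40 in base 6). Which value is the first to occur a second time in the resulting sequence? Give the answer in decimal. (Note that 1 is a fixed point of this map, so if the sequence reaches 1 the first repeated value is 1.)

24 = (4,0)_6 → 4² + 0² = 16
16 = (2,4)_6 → 2² + 4² = 20
20 = (3,2)_6 → 3² + 2² = 13
13 = (2,1)_6 → 2² + 1² = 5
5 = (5)_6 → 5² = 25
25 = (4,1)_6 → 4² + 1² = 17
17 = (2,5)_6 → 2² + 5² = 29
29 = (4,5)_6 → 4² + 5² = 41
41 = (1,0,5)_6 → 1² + 0² + 5² = 26
26 = (4,2)_6 → 4² + 2² = 20  — 20 already appeared earlier.

20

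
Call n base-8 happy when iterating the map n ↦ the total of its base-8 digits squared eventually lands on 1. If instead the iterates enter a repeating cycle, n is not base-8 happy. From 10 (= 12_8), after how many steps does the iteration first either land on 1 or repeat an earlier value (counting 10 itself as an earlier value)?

3

10 = (1,2)_8 → 1² + 2² = 5
5 = (5)_8 → 5² = 25
25 = (3,1)_8 → 3² + 1² = 10  — 10 repeats.
That took 3 steps.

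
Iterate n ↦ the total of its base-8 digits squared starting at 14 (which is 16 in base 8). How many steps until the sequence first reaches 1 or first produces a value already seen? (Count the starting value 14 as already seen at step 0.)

14 = (1,6)_8 → 1² + 6² = 37
37 = (4,5)_8 → 4² + 5² = 41
41 = (5,1)_8 → 5² + 1² = 26
26 = (3,2)_8 → 3² + 2² = 13
13 = (1,5)_8 → 1² + 5² = 26  — 26 repeats.
That took 5 steps.

5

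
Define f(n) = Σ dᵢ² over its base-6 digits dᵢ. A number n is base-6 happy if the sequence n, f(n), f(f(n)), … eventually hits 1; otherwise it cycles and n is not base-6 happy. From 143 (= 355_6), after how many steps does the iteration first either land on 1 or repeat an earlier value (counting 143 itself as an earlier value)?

14

143 = (3,5,5)_6 → 3² + 5² + 5² = 9 + 25 + 25 = 59
59 = (1,3,5)_6 → 1² + 3² + 5² = 1 + 9 + 25 = 35
35 = (5,5)_6 → 5² + 5² = 25 + 25 = 50
50 = (1,2,2)_6 → 1² + 2² + 2² = 1 + 4 + 4 = 9
9 = (1,3)_6 → 1² + 3² = 1 + 9 = 10
10 = (1,4)_6 → 1² + 4² = 1 + 16 = 17
17 = (2,5)_6 → 2² + 5² = 4 + 25 = 29
29 = (4,5)_6 → 4² + 5² = 16 + 25 = 41
41 = (1,0,5)_6 → 1² + 0² + 5² = 1 + 0 + 25 = 26
26 = (4,2)_6 → 4² + 2² = 16 + 4 = 20
20 = (3,2)_6 → 3² + 2² = 9 + 4 = 13
13 = (2,1)_6 → 2² + 1² = 4 + 1 = 5
5 = (5)_6 → 5² = 25
25 = (4,1)_6 → 4² + 1² = 16 + 1 = 17  — 17 repeats.
That took 14 steps.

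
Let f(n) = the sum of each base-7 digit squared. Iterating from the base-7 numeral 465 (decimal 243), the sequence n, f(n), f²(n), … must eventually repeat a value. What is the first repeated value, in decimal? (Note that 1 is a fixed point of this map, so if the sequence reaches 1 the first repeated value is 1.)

17

243 = (4,6,5)_7 → 4² + 6² + 5² = 77
77 = (1,4,0)_7 → 1² + 4² + 0² = 17
17 = (2,3)_7 → 2² + 3² = 13
13 = (1,6)_7 → 1² + 6² = 37
37 = (5,2)_7 → 5² + 2² = 29
29 = (4,1)_7 → 4² + 1² = 17  — 17 already appeared earlier.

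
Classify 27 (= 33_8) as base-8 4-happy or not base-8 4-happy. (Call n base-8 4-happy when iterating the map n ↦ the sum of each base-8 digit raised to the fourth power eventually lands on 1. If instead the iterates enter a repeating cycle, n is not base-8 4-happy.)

base-8 4-happy

27 = (3,3)_8 → 162
162 = (2,4,2)_8 → 288
288 = (4,4,0)_8 → 512
512 = (1,0,0,0)_8 → 1  — reached 1.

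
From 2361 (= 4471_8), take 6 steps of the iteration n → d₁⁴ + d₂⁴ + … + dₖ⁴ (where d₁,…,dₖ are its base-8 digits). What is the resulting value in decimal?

337

2361 = (4,4,7,1)_8 → 4⁴ + 4⁴ + 7⁴ + 1⁴ = 256 + 256 + 2401 + 1 = 2914
2914 = (5,5,4,2)_8 → 5⁴ + 5⁴ + 4⁴ + 2⁴ = 625 + 625 + 256 + 16 = 1522
1522 = (2,7,6,2)_8 → 2⁴ + 7⁴ + 6⁴ + 2⁴ = 16 + 2401 + 1296 + 16 = 3729
3729 = (7,2,2,1)_8 → 7⁴ + 2⁴ + 2⁴ + 1⁴ = 2401 + 16 + 16 + 1 = 2434
2434 = (4,6,0,2)_8 → 4⁴ + 6⁴ + 0⁴ + 2⁴ = 256 + 1296 + 0 + 16 = 1568
1568 = (3,0,4,0)_8 → 3⁴ + 0⁴ + 4⁴ + 0⁴ = 81 + 0 + 256 + 0 = 337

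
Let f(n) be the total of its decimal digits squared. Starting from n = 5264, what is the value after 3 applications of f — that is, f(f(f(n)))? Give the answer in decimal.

61

5264 → 5² + 2² + 6² + 4² = 81
81 → 8² + 1² = 65
65 → 6² + 5² = 61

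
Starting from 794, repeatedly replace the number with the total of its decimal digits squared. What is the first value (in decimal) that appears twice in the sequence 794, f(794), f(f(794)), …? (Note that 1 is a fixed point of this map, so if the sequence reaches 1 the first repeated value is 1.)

794 → 7² + 9² + 4² = 146
146 → 1² + 4² + 6² = 53
53 → 5² + 3² = 34
34 → 3² + 4² = 25
25 → 2² + 5² = 29
29 → 2² + 9² = 85
85 → 8² + 5² = 89
89 → 8² + 9² = 145
145 → 1² + 4² + 5² = 42
42 → 4² + 2² = 20
20 → 2² + 0² = 4
4 → 4² = 16
16 → 1² + 6² = 37
37 → 3² + 7² = 58
58 → 5² + 8² = 89  — 89 already appeared earlier.

89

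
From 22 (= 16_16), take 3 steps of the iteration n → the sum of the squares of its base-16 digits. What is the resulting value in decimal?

22 = (1,6)_16 → 1² + 6² = 1 + 36 = 37
37 = (2,5)_16 → 2² + 5² = 4 + 25 = 29
29 = (1,13)_16 → 1² + 13² = 1 + 169 = 170

170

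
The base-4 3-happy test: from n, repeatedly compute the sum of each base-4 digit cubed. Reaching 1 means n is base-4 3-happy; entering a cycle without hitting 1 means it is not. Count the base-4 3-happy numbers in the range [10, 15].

10: 10 → 16 → 1  (reaches 1)
11: 11 → 35 → 35  (repeats 35)
12: 12 → 27 → 36 → 9 → 9  (repeats 9)
13: 13 → 28 → 28  (repeats 28)
14: 14 → 35 → 35  (repeats 35)
15: 15 → 54 → 36 → 9 → 9  (repeats 9)
base-4 3-happy: 10

1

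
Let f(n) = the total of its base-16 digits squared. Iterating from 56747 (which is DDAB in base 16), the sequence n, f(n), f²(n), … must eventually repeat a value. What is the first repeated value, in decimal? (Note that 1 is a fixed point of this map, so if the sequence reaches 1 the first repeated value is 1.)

1

56747 = (13,13,10,11)_16 → 13² + 13² + 10² + 11² = 559
559 = (2,2,15)_16 → 2² + 2² + 15² = 233
233 = (14,9)_16 → 14² + 9² = 277
277 = (1,1,5)_16 → 1² + 1² + 5² = 27
27 = (1,11)_16 → 1² + 11² = 122
122 = (7,10)_16 → 7² + 10² = 149
149 = (9,5)_16 → 9² + 5² = 106
106 = (6,10)_16 → 6² + 10² = 136
136 = (8,8)_16 → 8² + 8² = 128
128 = (8,0)_16 → 8² + 0² = 64
64 = (4,0)_16 → 4² + 0² = 16
16 = (1,0)_16 → 1² + 0² = 1  — reached the fixed point 1.
1 → 1, so 1 is the first repeated value.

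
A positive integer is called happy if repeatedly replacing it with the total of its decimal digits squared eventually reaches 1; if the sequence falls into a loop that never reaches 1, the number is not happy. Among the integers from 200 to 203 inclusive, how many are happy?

1

200: 200 → 4 → 16 → 37 → 58 → 89 → 145 → 42 → 20 → 4  (repeats 4)
201: 201 → 5 → 25 → 29 → 85 → 89 → 145 → 42 → 20 → 4 → 16 → 37 → 58 → 89  (repeats 89)
202: 202 → 8 → 64 → 52 → 29 → 85 → 89 → 145 → 42 → 20 → 4 → 16 → 37 → 58 → 89  (repeats 89)
203: 203 → 13 → 10 → 1  (reaches 1)
happy: 203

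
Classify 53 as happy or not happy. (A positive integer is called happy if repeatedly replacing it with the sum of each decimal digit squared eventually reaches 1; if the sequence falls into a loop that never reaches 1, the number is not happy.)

not happy

53 → 5² + 3² = 34
34 → 3² + 4² = 25
25 → 2² + 5² = 29
29 → 2² + 9² = 85
85 → 8² + 5² = 89
89 → 8² + 9² = 145
145 → 1² + 4² + 5² = 42
42 → 4² + 2² = 20
20 → 2² + 0² = 4
4 → 4² = 16
16 → 1² + 6² = 37
37 → 3² + 7² = 58
58 → 5² + 8² = 89  — 89 already seen; the sequence cycles without reaching 1.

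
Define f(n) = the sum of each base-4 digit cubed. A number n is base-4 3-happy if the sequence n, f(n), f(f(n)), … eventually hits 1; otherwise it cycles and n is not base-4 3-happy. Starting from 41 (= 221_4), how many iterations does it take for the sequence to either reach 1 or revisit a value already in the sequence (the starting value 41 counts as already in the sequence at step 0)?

4

41 = (2,2,1)_4 → 2³ + 2³ + 1³ = 8 + 8 + 1 = 17
17 = (1,0,1)_4 → 1³ + 0³ + 1³ = 1 + 0 + 1 = 2
2 = (2)_4 → 2³ = 8
8 = (2,0)_4 → 2³ + 0³ = 8 + 0 = 8  — 8 repeats.
That took 4 steps.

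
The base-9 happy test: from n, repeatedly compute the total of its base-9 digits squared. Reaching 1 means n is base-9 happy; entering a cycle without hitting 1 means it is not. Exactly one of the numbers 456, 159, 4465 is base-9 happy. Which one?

456: 456 → 86 → 26 → 68 → 74 → 68  — repeats 68 (not base-9 happy)
159: 159 → 101 → 9 → 1  — reaches 1 (base-9 happy)
4465: 4465 → 39 → 25 → 53 → 89 → 65 → 53  — repeats 53 (not base-9 happy)

159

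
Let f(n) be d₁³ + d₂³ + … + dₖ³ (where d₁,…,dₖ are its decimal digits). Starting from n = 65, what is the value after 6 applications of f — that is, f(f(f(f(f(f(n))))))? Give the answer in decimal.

371

65 → 341
341 → 92
92 → 737
737 → 713
713 → 371
371 → 371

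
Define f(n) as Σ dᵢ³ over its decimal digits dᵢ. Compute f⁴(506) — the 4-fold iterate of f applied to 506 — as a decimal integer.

506 → 5³ + 0³ + 6³ = 125 + 0 + 216 = 341
341 → 3³ + 4³ + 1³ = 27 + 64 + 1 = 92
92 → 9³ + 2³ = 729 + 8 = 737
737 → 7³ + 3³ + 7³ = 343 + 27 + 343 = 713

713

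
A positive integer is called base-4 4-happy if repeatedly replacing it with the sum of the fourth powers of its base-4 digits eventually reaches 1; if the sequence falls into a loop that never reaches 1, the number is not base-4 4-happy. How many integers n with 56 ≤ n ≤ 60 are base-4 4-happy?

56: 56 → 97 → 18 → 17 → 2 → 16 → 1  — base-4 4-happy
57: 57 → 98 → 33 → 17 → 2 → 16 → 1  — base-4 4-happy
58: 58 → 113 → 83 → 83  — not base-4 4-happy
59: 59 → 178 → 113 → 83 → 83  — not base-4 4-happy
60: 60 → 162 → 48 → 81 → 3 → 81  — not base-4 4-happy
base-4 4-happy: 56, 57

2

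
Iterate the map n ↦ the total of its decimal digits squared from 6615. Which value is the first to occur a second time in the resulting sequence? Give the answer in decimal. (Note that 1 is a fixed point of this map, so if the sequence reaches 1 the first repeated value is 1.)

145

6615 → 6² + 6² + 1² + 5² = 36 + 36 + 1 + 25 = 98
98 → 9² + 8² = 81 + 64 = 145
145 → 1² + 4² + 5² = 1 + 16 + 25 = 42
42 → 4² + 2² = 16 + 4 = 20
20 → 2² + 0² = 4 + 0 = 4
4 → 4² = 16
16 → 1² + 6² = 1 + 36 = 37
37 → 3² + 7² = 9 + 49 = 58
58 → 5² + 8² = 25 + 64 = 89
89 → 8² + 9² = 64 + 81 = 145  — 145 already appeared earlier.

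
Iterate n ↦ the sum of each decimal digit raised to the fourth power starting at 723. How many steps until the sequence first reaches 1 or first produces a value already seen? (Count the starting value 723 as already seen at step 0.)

723 → 7⁴ + 2⁴ + 3⁴ = 2401 + 16 + 81 = 2498
2498 → 2⁴ + 4⁴ + 9⁴ + 8⁴ = 16 + 256 + 6561 + 4096 = 10929
10929 → 1⁴ + 0⁴ + 9⁴ + 2⁴ + 9⁴ = 1 + 0 + 6561 + 16 + 6561 = 13139
13139 → 1⁴ + 3⁴ + 1⁴ + 3⁴ + 9⁴ = 1 + 81 + 1 + 81 + 6561 = 6725
6725 → 6⁴ + 7⁴ + 2⁴ + 5⁴ = 1296 + 2401 + 16 + 625 = 4338
4338 → 4⁴ + 3⁴ + 3⁴ + 8⁴ = 256 + 81 + 81 + 4096 = 4514
4514 → 4⁴ + 5⁴ + 1⁴ + 4⁴ = 256 + 625 + 1 + 256 = 1138
1138 → 1⁴ + 1⁴ + 3⁴ + 8⁴ = 1 + 1 + 81 + 4096 = 4179
4179 → 4⁴ + 1⁴ + 7⁴ + 9⁴ = 256 + 1 + 2401 + 6561 = 9219
9219 → 9⁴ + 2⁴ + 1⁴ + 9⁴ = 6561 + 16 + 1 + 6561 = 13139  — 13139 repeats.
That took 10 steps.

10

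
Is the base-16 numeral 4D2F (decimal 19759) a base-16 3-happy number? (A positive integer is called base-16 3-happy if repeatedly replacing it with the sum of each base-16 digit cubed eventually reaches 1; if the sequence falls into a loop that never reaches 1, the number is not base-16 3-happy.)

19759 = (4,13,2,15)_16 → 5644
5644 = (1,6,0,12)_16 → 1945
1945 = (7,9,9)_16 → 1801
1801 = (7,0,9)_16 → 1072
1072 = (4,3,0)_16 → 91
91 = (5,11)_16 → 1456
1456 = (5,11,0)_16 → 1456  — 1456 already seen; the sequence cycles without reaching 1.

not base-16 3-happy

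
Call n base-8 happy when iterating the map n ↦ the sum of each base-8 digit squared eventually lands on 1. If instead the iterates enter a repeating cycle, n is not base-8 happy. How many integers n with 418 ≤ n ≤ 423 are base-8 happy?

418: 418 → 56 → 49 → 37 → 41 → 26 → 13 → 26  — not base-8 happy
419: 419 → 61 → 74 → 6 → 36 → 32 → 16 → 4 → 16  — not base-8 happy
420: 420 → 68 → 17 → 5 → 25 → 10 → 5  — not base-8 happy
421: 421 → 77 → 27 → 18 → 8 → 1  — base-8 happy
422: 422 → 88 → 10 → 5 → 25 → 10  — not base-8 happy
423: 423 → 101 → 42 → 29 → 34 → 20 → 20  — not base-8 happy
base-8 happy: 421

1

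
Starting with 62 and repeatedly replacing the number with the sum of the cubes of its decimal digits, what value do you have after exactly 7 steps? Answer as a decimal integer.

713

62 → 6³ + 2³ = 224
224 → 2³ + 2³ + 4³ = 80
80 → 8³ + 0³ = 512
512 → 5³ + 1³ + 2³ = 134
134 → 1³ + 3³ + 4³ = 92
92 → 9³ + 2³ = 737
737 → 7³ + 3³ + 7³ = 713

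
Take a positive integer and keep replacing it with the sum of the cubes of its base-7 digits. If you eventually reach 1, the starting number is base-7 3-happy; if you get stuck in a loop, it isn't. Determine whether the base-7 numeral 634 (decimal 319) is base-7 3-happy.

319 = (6,3,4)_7 → 6³ + 3³ + 4³ = 216 + 27 + 64 = 307
307 = (6,1,6)_7 → 6³ + 1³ + 6³ = 216 + 1 + 216 = 433
433 = (1,1,5,6)_7 → 1³ + 1³ + 5³ + 6³ = 1 + 1 + 125 + 216 = 343
343 = (1,0,0,0)_7 → 1³ + 0³ + 0³ + 0³ = 1 + 0 + 0 + 0 = 1  — reached 1.

base-7 3-happy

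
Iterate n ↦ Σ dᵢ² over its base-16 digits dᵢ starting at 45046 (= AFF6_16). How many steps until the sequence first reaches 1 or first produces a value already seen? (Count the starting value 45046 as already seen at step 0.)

10

45046 = (10,15,15,6)_16 → 10² + 15² + 15² + 6² = 586
586 = (2,4,10)_16 → 2² + 4² + 10² = 120
120 = (7,8)_16 → 7² + 8² = 113
113 = (7,1)_16 → 7² + 1² = 50
50 = (3,2)_16 → 3² + 2² = 13
13 = (13)_16 → 13² = 169
169 = (10,9)_16 → 10² + 9² = 181
181 = (11,5)_16 → 11² + 5² = 146
146 = (9,2)_16 → 9² + 2² = 85
85 = (5,5)_16 → 5² + 5² = 50  — 50 repeats.
That took 10 steps.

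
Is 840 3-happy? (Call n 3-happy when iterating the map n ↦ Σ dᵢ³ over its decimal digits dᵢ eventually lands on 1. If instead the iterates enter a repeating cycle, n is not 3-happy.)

840 → 576
576 → 684
684 → 792
792 → 1080
1080 → 513
513 → 153
153 → 153  — 153 already seen; the sequence cycles without reaching 1.

not 3-happy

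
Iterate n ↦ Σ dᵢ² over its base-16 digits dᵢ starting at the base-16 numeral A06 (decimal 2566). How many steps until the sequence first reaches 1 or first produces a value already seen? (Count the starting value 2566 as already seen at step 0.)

2566 = (10,0,6)_16 → 10² + 0² + 6² = 136
136 = (8,8)_16 → 8² + 8² = 128
128 = (8,0)_16 → 8² + 0² = 64
64 = (4,0)_16 → 4² + 0² = 16
16 = (1,0)_16 → 1² + 0² = 1  — reached 1.
That took 5 steps.

5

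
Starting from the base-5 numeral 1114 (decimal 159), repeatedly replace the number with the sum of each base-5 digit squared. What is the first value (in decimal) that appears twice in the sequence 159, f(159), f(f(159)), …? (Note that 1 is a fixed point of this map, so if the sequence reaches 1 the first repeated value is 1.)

159 = (1,1,1,4)_5 → 1² + 1² + 1² + 4² = 19
19 = (3,4)_5 → 3² + 4² = 25
25 = (1,0,0)_5 → 1² + 0² + 0² = 1  — reached the fixed point 1.
1 → 1, so 1 is the first repeated value.

1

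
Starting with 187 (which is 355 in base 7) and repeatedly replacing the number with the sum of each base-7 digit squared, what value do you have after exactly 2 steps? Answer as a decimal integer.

187 = (3,5,5)_7 → 59
59 = (1,1,3)_7 → 11

11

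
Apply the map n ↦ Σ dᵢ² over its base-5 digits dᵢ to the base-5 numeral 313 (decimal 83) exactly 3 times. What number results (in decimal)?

1

83 = (3,1,3)_5 → 19
19 = (3,4)_5 → 25
25 = (1,0,0)_5 → 1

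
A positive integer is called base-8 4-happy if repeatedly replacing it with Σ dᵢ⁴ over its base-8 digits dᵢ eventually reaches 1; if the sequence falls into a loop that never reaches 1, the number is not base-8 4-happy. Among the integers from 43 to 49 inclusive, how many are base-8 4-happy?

43: 43 → 706 → 98 → 273 → 273  — not base-8 4-happy
44: 44 → 881 → 1923 → 1458 → 2624 → 626 → 1314 → 544 → 257 → 257  — not base-8 4-happy
45: 45 → 1250 → 369 → 1922 → 1393 → 1938 → 1409 → 1313 → 529 → 18 → 32 → 256 → 256  — not base-8 4-happy
46: 46 → 1921 → 1378 → 913 → 1314 → 544 → 257 → 257  — not base-8 4-happy
47: 47 → 3026 → 3058 → 4338 → 1394 → 1953 → 1634 → 354 → 897 → 1298 → 304 → 1552 → 97 → 258 → 272 → 272  — not base-8 4-happy
48: 48 → 1296 → 288 → 512 → 1  — base-8 4-happy
49: 49 → 1297 → 289 → 513 → 2 → 16 → 16  — not base-8 4-happy
base-8 4-happy: 48

1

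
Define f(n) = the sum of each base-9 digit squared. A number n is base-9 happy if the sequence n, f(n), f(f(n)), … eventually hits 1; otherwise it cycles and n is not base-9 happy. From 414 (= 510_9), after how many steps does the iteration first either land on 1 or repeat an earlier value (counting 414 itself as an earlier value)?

414 = (5,1,0)_9 → 5² + 1² + 0² = 26
26 = (2,8)_9 → 2² + 8² = 68
68 = (7,5)_9 → 7² + 5² = 74
74 = (8,2)_9 → 8² + 2² = 68  — 68 repeats.
That took 4 steps.

4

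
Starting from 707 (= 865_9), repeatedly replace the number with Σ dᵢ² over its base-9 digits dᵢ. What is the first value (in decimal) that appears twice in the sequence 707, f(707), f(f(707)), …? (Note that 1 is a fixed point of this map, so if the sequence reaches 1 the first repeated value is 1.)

1

707 = (8,6,5)_9 → 8² + 6² + 5² = 125
125 = (1,4,8)_9 → 1² + 4² + 8² = 81
81 = (1,0,0)_9 → 1² + 0² + 0² = 1  — reached the fixed point 1.
1 → 1, so 1 is the first repeated value.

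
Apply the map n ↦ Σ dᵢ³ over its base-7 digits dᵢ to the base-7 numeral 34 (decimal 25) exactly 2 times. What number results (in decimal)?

217

25 = (3,4)_7 → 3³ + 4³ = 91
91 = (1,6,0)_7 → 1³ + 6³ + 0³ = 217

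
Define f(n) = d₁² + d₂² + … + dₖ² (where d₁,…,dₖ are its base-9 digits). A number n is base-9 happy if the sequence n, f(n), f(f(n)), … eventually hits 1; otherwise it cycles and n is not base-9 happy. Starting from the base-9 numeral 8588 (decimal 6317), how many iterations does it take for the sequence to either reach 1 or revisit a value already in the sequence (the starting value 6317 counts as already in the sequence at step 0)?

6317 = (8,5,8,8)_9 → 217
217 = (2,6,1)_9 → 41
41 = (4,5)_9 → 41  — 41 repeats.
That took 3 steps.

3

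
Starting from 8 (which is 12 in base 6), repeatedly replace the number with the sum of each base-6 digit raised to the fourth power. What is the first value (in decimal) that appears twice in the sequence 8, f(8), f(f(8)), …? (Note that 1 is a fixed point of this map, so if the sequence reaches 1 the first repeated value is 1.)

8 = (1,2)_6 → 1⁴ + 2⁴ = 17
17 = (2,5)_6 → 2⁴ + 5⁴ = 641
641 = (2,5,4,5)_6 → 2⁴ + 5⁴ + 4⁴ + 5⁴ = 1522
1522 = (1,1,0,1,4)_6 → 1⁴ + 1⁴ + 0⁴ + 1⁴ + 4⁴ = 259
259 = (1,1,1,1)_6 → 1⁴ + 1⁴ + 1⁴ + 1⁴ = 4
4 = (4)_6 → 4⁴ = 256
256 = (1,1,0,4)_6 → 1⁴ + 1⁴ + 0⁴ + 4⁴ = 258
258 = (1,1,1,0)_6 → 1⁴ + 1⁴ + 1⁴ + 0⁴ = 3
3 = (3)_6 → 3⁴ = 81
81 = (2,1,3)_6 → 2⁴ + 1⁴ + 3⁴ = 98
98 = (2,4,2)_6 → 2⁴ + 4⁴ + 2⁴ = 288
288 = (1,2,0,0)_6 → 1⁴ + 2⁴ + 0⁴ + 0⁴ = 17  — 17 already appeared earlier.

17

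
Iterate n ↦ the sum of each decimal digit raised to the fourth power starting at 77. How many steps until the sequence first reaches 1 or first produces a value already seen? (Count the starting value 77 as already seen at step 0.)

13

77 → 7⁴ + 7⁴ = 2401 + 2401 = 4802
4802 → 4⁴ + 8⁴ + 0⁴ + 2⁴ = 256 + 4096 + 0 + 16 = 4368
4368 → 4⁴ + 3⁴ + 6⁴ + 8⁴ = 256 + 81 + 1296 + 4096 = 5729
5729 → 5⁴ + 7⁴ + 2⁴ + 9⁴ = 625 + 2401 + 16 + 6561 = 9603
9603 → 9⁴ + 6⁴ + 0⁴ + 3⁴ = 6561 + 1296 + 0 + 81 = 7938
7938 → 7⁴ + 9⁴ + 3⁴ + 8⁴ = 2401 + 6561 + 81 + 4096 = 13139
13139 → 1⁴ + 3⁴ + 1⁴ + 3⁴ + 9⁴ = 1 + 81 + 1 + 81 + 6561 = 6725
6725 → 6⁴ + 7⁴ + 2⁴ + 5⁴ = 1296 + 2401 + 16 + 625 = 4338
4338 → 4⁴ + 3⁴ + 3⁴ + 8⁴ = 256 + 81 + 81 + 4096 = 4514
4514 → 4⁴ + 5⁴ + 1⁴ + 4⁴ = 256 + 625 + 1 + 256 = 1138
1138 → 1⁴ + 1⁴ + 3⁴ + 8⁴ = 1 + 1 + 81 + 4096 = 4179
4179 → 4⁴ + 1⁴ + 7⁴ + 9⁴ = 256 + 1 + 2401 + 6561 = 9219
9219 → 9⁴ + 2⁴ + 1⁴ + 9⁴ = 6561 + 16 + 1 + 6561 = 13139  — 13139 repeats.
That took 13 steps.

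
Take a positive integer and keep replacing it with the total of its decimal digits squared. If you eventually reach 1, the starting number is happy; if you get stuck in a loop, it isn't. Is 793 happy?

793 → 7² + 9² + 3² = 139
139 → 1² + 3² + 9² = 91
91 → 9² + 1² = 82
82 → 8² + 2² = 68
68 → 6² + 8² = 100
100 → 1² + 0² + 0² = 1  — reached 1.

happy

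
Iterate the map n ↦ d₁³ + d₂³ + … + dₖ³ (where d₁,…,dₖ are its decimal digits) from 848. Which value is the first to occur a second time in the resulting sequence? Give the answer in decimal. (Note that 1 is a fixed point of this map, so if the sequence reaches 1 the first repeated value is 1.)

371

848 → 8³ + 4³ + 8³ = 1088
1088 → 1³ + 0³ + 8³ + 8³ = 1025
1025 → 1³ + 0³ + 2³ + 5³ = 134
134 → 1³ + 3³ + 4³ = 92
92 → 9³ + 2³ = 737
737 → 7³ + 3³ + 7³ = 713
713 → 7³ + 1³ + 3³ = 371
371 → 3³ + 7³ + 1³ = 371  — 371 already appeared earlier.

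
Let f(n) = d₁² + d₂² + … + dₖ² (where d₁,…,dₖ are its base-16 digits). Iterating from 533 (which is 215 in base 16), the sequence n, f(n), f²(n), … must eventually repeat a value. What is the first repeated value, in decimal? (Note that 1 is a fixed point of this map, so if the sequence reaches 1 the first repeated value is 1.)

533 = (2,1,5)_16 → 30
30 = (1,14)_16 → 197
197 = (12,5)_16 → 169
169 = (10,9)_16 → 181
181 = (11,5)_16 → 146
146 = (9,2)_16 → 85
85 = (5,5)_16 → 50
50 = (3,2)_16 → 13
13 = (13)_16 → 169  — 169 already appeared earlier.

169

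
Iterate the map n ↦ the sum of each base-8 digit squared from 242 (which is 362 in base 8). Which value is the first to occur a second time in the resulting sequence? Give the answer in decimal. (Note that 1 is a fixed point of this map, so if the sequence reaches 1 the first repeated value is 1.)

26

242 = (3,6,2)_8 → 49
49 = (6,1)_8 → 37
37 = (4,5)_8 → 41
41 = (5,1)_8 → 26
26 = (3,2)_8 → 13
13 = (1,5)_8 → 26  — 26 already appeared earlier.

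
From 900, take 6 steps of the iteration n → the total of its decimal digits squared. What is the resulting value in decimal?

89

900 → 9² + 0² + 0² = 81
81 → 8² + 1² = 65
65 → 6² + 5² = 61
61 → 6² + 1² = 37
37 → 3² + 7² = 58
58 → 5² + 8² = 89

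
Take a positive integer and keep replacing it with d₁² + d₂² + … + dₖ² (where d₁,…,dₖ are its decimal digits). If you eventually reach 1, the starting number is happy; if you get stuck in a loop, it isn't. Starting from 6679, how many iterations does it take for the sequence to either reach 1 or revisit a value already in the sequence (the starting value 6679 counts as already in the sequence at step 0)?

15

6679 → 6² + 6² + 7² + 9² = 36 + 36 + 49 + 81 = 202
202 → 2² + 0² + 2² = 4 + 0 + 4 = 8
8 → 8² = 64
64 → 6² + 4² = 36 + 16 = 52
52 → 5² + 2² = 25 + 4 = 29
29 → 2² + 9² = 4 + 81 = 85
85 → 8² + 5² = 64 + 25 = 89
89 → 8² + 9² = 64 + 81 = 145
145 → 1² + 4² + 5² = 1 + 16 + 25 = 42
42 → 4² + 2² = 16 + 4 = 20
20 → 2² + 0² = 4 + 0 = 4
4 → 4² = 16
16 → 1² + 6² = 1 + 36 = 37
37 → 3² + 7² = 9 + 49 = 58
58 → 5² + 8² = 25 + 64 = 89  — 89 repeats.
That took 15 steps.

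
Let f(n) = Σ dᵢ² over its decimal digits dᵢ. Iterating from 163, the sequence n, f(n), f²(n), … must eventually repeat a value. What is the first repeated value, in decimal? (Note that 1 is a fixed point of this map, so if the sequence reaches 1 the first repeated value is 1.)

163 → 1² + 6² + 3² = 1 + 36 + 9 = 46
46 → 4² + 6² = 16 + 36 = 52
52 → 5² + 2² = 25 + 4 = 29
29 → 2² + 9² = 4 + 81 = 85
85 → 8² + 5² = 64 + 25 = 89
89 → 8² + 9² = 64 + 81 = 145
145 → 1² + 4² + 5² = 1 + 16 + 25 = 42
42 → 4² + 2² = 16 + 4 = 20
20 → 2² + 0² = 4 + 0 = 4
4 → 4² = 16
16 → 1² + 6² = 1 + 36 = 37
37 → 3² + 7² = 9 + 49 = 58
58 → 5² + 8² = 25 + 64 = 89  — 89 already appeared earlier.

89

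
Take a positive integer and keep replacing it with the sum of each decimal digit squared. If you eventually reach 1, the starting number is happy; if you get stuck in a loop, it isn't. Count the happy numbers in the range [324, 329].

324: 324 → 29 → 85 → 89 → 145 → 42 → 20 → 4 → 16 → 37 → 58 → 89  — not happy
325: 325 → 38 → 73 → 58 → 89 → 145 → 42 → 20 → 4 → 16 → 37 → 58  — not happy
326: 326 → 49 → 97 → 130 → 10 → 1  — happy
327: 327 → 62 → 40 → 16 → 37 → 58 → 89 → 145 → 42 → 20 → 4 → 16  — not happy
328: 328 → 77 → 98 → 145 → 42 → 20 → 4 → 16 → 37 → 58 → 89 → 145  — not happy
329: 329 → 94 → 97 → 130 → 10 → 1  — happy
happy: 326, 329

2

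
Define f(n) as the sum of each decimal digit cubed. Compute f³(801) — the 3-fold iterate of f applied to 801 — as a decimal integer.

153

801 → 8³ + 0³ + 1³ = 513
513 → 5³ + 1³ + 3³ = 153
153 → 1³ + 5³ + 3³ = 153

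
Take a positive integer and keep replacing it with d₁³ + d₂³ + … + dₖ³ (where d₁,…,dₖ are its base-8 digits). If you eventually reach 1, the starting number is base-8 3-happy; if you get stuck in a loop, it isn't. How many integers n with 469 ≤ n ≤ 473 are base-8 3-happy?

1

469: 469 → 476 → 434 → 440 → 559 → 469  (repeats 469)
470: 470 → 567 → 560 → 217 → 55 → 559 → 469 → 476 → 434 → 440 → 559  (repeats 559)
471: 471 → 694 → 441 → 560 → 217 → 55 → 559 → 469 → 476 → 434 → 440 → 559  (repeats 559)
472: 472 → 370 → 349 → 277 → 197 → 152 → 35 → 91 → 55 → 559 → 469 → 476 → 434 → 440 → 559  (repeats 559)
473: 473 → 371 → 368 → 341 → 258 → 72 → 2 → 8 → 1  (reaches 1)
base-8 3-happy: 473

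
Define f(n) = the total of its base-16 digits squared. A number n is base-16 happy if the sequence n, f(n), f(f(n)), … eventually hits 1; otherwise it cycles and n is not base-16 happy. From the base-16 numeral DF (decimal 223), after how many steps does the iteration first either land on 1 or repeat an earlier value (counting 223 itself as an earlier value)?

223 = (13,15)_16 → 13² + 15² = 394
394 = (1,8,10)_16 → 1² + 8² + 10² = 165
165 = (10,5)_16 → 10² + 5² = 125
125 = (7,13)_16 → 7² + 13² = 218
218 = (13,10)_16 → 13² + 10² = 269
269 = (1,0,13)_16 → 1² + 0² + 13² = 170
170 = (10,10)_16 → 10² + 10² = 200
200 = (12,8)_16 → 12² + 8² = 208
208 = (13,0)_16 → 13² + 0² = 169
169 = (10,9)_16 → 10² + 9² = 181
181 = (11,5)_16 → 11² + 5² = 146
146 = (9,2)_16 → 9² + 2² = 85
85 = (5,5)_16 → 5² + 5² = 50
50 = (3,2)_16 → 3² + 2² = 13
13 = (13)_16 → 13² = 169  — 169 repeats.
That took 15 steps.

15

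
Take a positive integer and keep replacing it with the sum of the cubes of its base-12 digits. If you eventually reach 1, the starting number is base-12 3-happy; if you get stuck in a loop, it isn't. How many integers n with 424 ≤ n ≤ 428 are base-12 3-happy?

424: 424 → 1403 → 2572 → 1190 → 547 → 1099 → 1029 → 1073 → 593 → 190 → 1028 → 856 → 1520 → 1728 → 1  (reaches 1)
425: 425 → 1464 → 1008 → 343 → 415 → 1351 → 1136 → 1855 → 1344 → 793 → 342 → 288 → 8 → 512 → 755 → 1464  (repeats 1464)
426: 426 → 1555 → 2072 → 585 → 793 → 342 → 288 → 8 → 512 → 755 → 1464 → 1008 → 343 → 415 → 1351 → 1136 → 1855 → 1344 → 793  (repeats 793)
427: 427 → 1682 → 1851 → 1028 → 856 → 1520 → 1728 → 1  (reaches 1)
428: 428 → 1851 → 1028 → 856 → 1520 → 1728 → 1  (reaches 1)
base-12 3-happy: 424, 427, 428

3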